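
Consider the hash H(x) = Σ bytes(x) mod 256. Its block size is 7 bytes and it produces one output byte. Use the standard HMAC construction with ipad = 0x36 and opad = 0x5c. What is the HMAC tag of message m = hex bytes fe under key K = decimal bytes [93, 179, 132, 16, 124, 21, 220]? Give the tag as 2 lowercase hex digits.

1a

Key decimal bytes [93, 179, 132, 16, 124, 21, 220] = 5d b3 84 10 7c 15 dc is exactly B = 7 bytes: K' = 5d b3 84 10 7c 15 dc.
K' ⊕ ipad = 6b 85 b2 26 4a 23 ea.  K' ⊕ opad = 01 ef d8 4c 20 49 80.
Inner input = (K'⊕ipad) ∥ m = 6b 85 b2 26 4a 23 ea ∥ fe.
Inner hash: sum = 107+133+178+38+74+35+234+254 = 1053; mod 256 = 29 → 1d.
Outer input = (K'⊕opad) ∥ inner = 01 ef d8 4c 20 49 80 ∥ 1d.
Outer hash (tag): sum = 1+239+216+76+32+73+128+29 = 794; mod 256 = 26 → 1a.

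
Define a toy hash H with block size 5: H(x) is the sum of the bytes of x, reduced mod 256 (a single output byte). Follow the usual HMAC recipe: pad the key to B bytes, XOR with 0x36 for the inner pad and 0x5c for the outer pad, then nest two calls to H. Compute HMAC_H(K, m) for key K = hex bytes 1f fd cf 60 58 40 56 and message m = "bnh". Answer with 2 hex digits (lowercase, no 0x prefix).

f4

Key hex bytes 1f fd cf 60 58 40 56 is 7 bytes > B = 5, so hash it first: H(key) = 39, then zero-pad to 5 bytes: K' = 39 00 00 00 00.
K' ⊕ ipad = 0f 36 36 36 36.  K' ⊕ opad = 65 5c 5c 5c 5c.
Inner input = (K'⊕ipad) ∥ m = 0f 36 36 36 36 ∥ 62 6e 68.
Inner hash: sum = 15+54+54+54+54+98+110+104 = 543; mod 256 = 31 → 1f.
Outer input = (K'⊕opad) ∥ inner = 65 5c 5c 5c 5c ∥ 1f.
Outer hash (tag): sum = 101+92+92+92+92+31 = 500; mod 256 = 244 → f4.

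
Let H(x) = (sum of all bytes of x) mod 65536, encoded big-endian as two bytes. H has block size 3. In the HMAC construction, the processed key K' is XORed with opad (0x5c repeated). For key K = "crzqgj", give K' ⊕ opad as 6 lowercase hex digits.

5ecd5c

Key "crzqgj" = 63 72 7a 71 67 6a is 6 bytes > B = 3, so hash it first: H(key) = 02 91, then zero-pad to 3 bytes: K' = 02 91 00.
XOR each byte with 0x5c: 02⊕5c=5e, 91⊕5c=cd, 00⊕5c=5c.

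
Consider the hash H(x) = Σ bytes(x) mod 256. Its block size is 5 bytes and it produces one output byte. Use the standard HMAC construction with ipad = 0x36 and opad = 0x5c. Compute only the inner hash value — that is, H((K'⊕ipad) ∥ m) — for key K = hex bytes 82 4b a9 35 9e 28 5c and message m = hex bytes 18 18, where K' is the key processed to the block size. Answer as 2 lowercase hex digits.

03

Key hex bytes 82 4b a9 35 9e 28 5c is 7 bytes > B = 5, so hash it first: H(key) = cd, then zero-pad to 5 bytes: K' = cd 00 00 00 00.
K' ⊕ ipad = fb 36 36 36 36.
Inner input = fb 36 36 36 36 ∥ 18 18.
Inner hash: sum = 251+54+54+54+54+24+24 = 515; mod 256 = 3 → 03.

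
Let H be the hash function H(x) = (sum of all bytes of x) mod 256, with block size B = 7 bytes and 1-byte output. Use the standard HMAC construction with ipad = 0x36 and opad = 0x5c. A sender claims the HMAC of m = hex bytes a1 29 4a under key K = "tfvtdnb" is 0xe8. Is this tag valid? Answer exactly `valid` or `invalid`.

Key "tfvtdnb" = 74 66 76 74 64 6e 62 is exactly B = 7 bytes: K' = 74 66 76 74 64 6e 62.
K' ⊕ ipad = 42 50 40 42 52 58 54; K' ⊕ opad = 28 3a 2a 28 38 32 3e.
Inner hash: sum = 66+80+64+66+82+88+84+161+41+74 = 806; mod 256 = 38 → 26.
Outer hash (recomputed tag): sum = 40+58+42+40+56+50+62+38 = 386; mod 256 = 130 → 82.
Recomputed tag = 82; claimed = e8 → mismatch.

invalid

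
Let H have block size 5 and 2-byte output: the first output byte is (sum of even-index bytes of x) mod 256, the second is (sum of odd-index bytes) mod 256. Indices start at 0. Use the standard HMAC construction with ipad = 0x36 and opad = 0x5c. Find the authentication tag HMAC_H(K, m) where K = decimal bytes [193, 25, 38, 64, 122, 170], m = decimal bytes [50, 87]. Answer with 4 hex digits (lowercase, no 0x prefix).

92d5

Key decimal bytes [193, 25, 38, 64, 122, 170] = c1 19 26 40 7a aa is 6 bytes > B = 5, so hash it first: H(key) = 61 03, then zero-pad to 5 bytes: K' = 61 03 00 00 00.
K' ⊕ ipad = 57 35 36 36 36.  K' ⊕ opad = 3d 5f 5c 5c 5c.
Inner input = (K'⊕ipad) ∥ m = 57 35 36 36 36 ∥ 32 57.
Inner hash: even-index sum = 282 mod 256 = 26; odd-index sum = 157 mod 256 = 157 → 1a 9d.
Outer input = (K'⊕opad) ∥ inner = 3d 5f 5c 5c 5c ∥ 1a 9d.
Outer hash (tag): even-index sum = 402 mod 256 = 146; odd-index sum = 213 mod 256 = 213 → 92 d5.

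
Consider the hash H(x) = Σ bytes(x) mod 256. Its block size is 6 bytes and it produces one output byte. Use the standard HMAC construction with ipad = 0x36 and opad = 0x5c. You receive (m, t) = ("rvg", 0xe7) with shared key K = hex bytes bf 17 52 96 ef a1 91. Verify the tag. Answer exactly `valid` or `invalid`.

invalid

Key hex bytes bf 17 52 96 ef a1 91 is 7 bytes > B = 6, so hash it first: H(key) = df, then zero-pad to 6 bytes: K' = df 00 00 00 00 00.
K' ⊕ ipad = e9 36 36 36 36 36; K' ⊕ opad = 83 5c 5c 5c 5c 5c.
Inner hash: sum = 233+54+54+54+54+54+114+118+103 = 838; mod 256 = 70 → 46.
Outer hash (recomputed tag): sum = 131+92+92+92+92+92+70 = 661; mod 256 = 149 → 95.
Recomputed tag = 95; claimed = e7 → mismatch.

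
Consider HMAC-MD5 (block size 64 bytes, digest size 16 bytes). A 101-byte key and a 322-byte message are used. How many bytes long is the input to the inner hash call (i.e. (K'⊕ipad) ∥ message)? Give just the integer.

386

Key is 101 > 64 bytes, so it is hashed to 16 bytes then zero-padded to 64: |K'| = 64.
Inner input = (K'⊕ipad) ∥ m → 64 + 322 = 386 bytes.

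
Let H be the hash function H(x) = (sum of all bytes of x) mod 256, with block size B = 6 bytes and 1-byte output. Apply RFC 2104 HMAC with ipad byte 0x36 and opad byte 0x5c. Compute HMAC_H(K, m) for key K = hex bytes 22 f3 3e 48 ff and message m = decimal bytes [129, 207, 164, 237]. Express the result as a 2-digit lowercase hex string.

Key hex bytes 22 f3 3e 48 ff is 5 bytes ≤ B = 6; zero-pad to 6 bytes: K' = 22 f3 3e 48 ff 00.
K' ⊕ ipad = 14 c5 08 7e c9 36.  K' ⊕ opad = 7e af 62 14 a3 5c.
Inner input = (K'⊕ipad) ∥ m = 14 c5 08 7e c9 36 ∥ 81 cf a4 ed.
Inner hash: sum = 20+197+8+126+201+54+129+207+164+237 = 1343; mod 256 = 63 → 3f.
Outer input = (K'⊕opad) ∥ inner = 7e af 62 14 a3 5c ∥ 3f.
Outer hash (tag): sum = 126+175+98+20+163+92+63 = 737; mod 256 = 225 → e1.

e1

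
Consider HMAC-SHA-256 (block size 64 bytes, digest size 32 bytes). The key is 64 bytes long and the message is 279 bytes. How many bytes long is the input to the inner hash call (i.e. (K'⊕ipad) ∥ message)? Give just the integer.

343

Key is 64 ≤ 64 bytes, zero-padded: |K'| = 64.
Inner input = (K'⊕ipad) ∥ m → 64 + 279 = 343 bytes.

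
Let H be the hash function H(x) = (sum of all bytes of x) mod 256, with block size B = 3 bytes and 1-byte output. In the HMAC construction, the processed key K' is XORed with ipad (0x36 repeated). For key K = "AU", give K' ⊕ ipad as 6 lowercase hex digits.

776336

Key "AU" = 41 55 is 2 bytes ≤ B = 3; zero-pad to 3 bytes: K' = 41 55 00.
XOR each byte with 0x36: 41⊕36=77, 55⊕36=63, 00⊕36=36.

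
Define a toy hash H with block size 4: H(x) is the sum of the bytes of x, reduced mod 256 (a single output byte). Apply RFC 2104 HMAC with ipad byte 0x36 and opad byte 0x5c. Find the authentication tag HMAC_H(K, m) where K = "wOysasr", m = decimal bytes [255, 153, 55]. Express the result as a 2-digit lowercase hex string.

f7

Key "wOysasr" = 77 4f 79 73 61 73 72 is 7 bytes > B = 4, so hash it first: H(key) = f8, then zero-pad to 4 bytes: K' = f8 00 00 00.
K' ⊕ ipad = ce 36 36 36.  K' ⊕ opad = a4 5c 5c 5c.
Inner input = (K'⊕ipad) ∥ m = ce 36 36 36 ∥ ff 99 37.
Inner hash: sum = 206+54+54+54+255+153+55 = 831; mod 256 = 63 → 3f.
Outer input = (K'⊕opad) ∥ inner = a4 5c 5c 5c ∥ 3f.
Outer hash (tag): sum = 164+92+92+92+63 = 503; mod 256 = 247 → f7.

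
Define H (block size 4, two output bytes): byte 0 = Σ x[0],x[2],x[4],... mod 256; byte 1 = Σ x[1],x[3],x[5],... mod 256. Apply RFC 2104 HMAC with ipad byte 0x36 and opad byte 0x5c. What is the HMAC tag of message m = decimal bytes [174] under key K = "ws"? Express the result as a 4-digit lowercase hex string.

Key "ws" = 77 73 is 2 bytes ≤ B = 4; zero-pad to 4 bytes: K' = 77 73 00 00.
K' ⊕ ipad = 41 45 36 36.  K' ⊕ opad = 2b 2f 5c 5c.
Inner input = (K'⊕ipad) ∥ m = 41 45 36 36 ∥ ae.
Inner hash: even-index sum = 293 mod 256 = 37; odd-index sum = 123 mod 256 = 123 → 25 7b.
Outer input = (K'⊕opad) ∥ inner = 2b 2f 5c 5c ∥ 25 7b.
Outer hash (tag): even-index sum = 172 mod 256 = 172; odd-index sum = 262 mod 256 = 6 → ac 06.

ac06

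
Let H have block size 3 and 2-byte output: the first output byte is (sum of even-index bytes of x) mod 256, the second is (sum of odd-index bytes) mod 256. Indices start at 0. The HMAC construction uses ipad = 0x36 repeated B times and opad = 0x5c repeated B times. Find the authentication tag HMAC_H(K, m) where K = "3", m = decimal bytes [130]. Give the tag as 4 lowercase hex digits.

8397

Key "3" = 33 is 1 byte ≤ B = 3; zero-pad to 3 bytes: K' = 33 00 00.
K' ⊕ ipad = 05 36 36.  K' ⊕ opad = 6f 5c 5c.
Inner input = (K'⊕ipad) ∥ m = 05 36 36 ∥ 82.
Inner hash: even-index sum = 59 mod 256 = 59; odd-index sum = 184 mod 256 = 184 → 3b b8.
Outer input = (K'⊕opad) ∥ inner = 6f 5c 5c ∥ 3b b8.
Outer hash (tag): even-index sum = 387 mod 256 = 131; odd-index sum = 151 mod 256 = 151 → 83 97.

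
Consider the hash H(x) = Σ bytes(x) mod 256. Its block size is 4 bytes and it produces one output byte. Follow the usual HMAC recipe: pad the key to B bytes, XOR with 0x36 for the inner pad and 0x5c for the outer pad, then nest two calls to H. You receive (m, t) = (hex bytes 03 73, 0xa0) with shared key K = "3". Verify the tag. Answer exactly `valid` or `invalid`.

Key "3" = 33 is 1 byte ≤ B = 4; zero-pad to 4 bytes: K' = 33 00 00 00.
K' ⊕ ipad = 05 36 36 36; K' ⊕ opad = 6f 5c 5c 5c.
Inner hash: sum = 5+54+54+54+3+115 = 285; mod 256 = 29 → 1d.
Outer hash (recomputed tag): sum = 111+92+92+92+29 = 416; mod 256 = 160 → a0.
Recomputed tag = a0; claimed = a0 → match.

valid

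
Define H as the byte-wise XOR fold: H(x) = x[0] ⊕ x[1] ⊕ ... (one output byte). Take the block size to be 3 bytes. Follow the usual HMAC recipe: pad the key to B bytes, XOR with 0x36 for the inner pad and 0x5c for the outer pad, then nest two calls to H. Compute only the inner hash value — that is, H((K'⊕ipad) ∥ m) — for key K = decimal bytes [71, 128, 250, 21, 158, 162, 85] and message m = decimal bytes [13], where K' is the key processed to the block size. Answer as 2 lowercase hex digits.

7a

Key decimal bytes [71, 128, 250, 21, 158, 162, 85] = 47 80 fa 15 9e a2 55 is 7 bytes > B = 3, so hash it first: H(key) = 41, then zero-pad to 3 bytes: K' = 41 00 00.
K' ⊕ ipad = 77 36 36.
Inner input = 77 36 36 ∥ 0d.
Inner hash: XOR 77⊕36⊕36⊕0d = 7a.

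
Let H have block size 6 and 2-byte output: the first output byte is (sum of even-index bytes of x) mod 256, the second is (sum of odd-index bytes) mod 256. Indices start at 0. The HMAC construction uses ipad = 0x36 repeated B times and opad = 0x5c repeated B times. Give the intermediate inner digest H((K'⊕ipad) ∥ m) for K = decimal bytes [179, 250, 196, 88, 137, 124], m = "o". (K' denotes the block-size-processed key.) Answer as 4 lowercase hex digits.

Key decimal bytes [179, 250, 196, 88, 137, 124] = b3 fa c4 58 89 7c is exactly B = 6 bytes: K' = b3 fa c4 58 89 7c.
K' ⊕ ipad = 85 cc f2 6e bf 4a.
Inner input = 85 cc f2 6e bf 4a ∥ 6f.
Inner hash: even-index sum = 677 mod 256 = 165; odd-index sum = 388 mod 256 = 132 → a5 84.

a584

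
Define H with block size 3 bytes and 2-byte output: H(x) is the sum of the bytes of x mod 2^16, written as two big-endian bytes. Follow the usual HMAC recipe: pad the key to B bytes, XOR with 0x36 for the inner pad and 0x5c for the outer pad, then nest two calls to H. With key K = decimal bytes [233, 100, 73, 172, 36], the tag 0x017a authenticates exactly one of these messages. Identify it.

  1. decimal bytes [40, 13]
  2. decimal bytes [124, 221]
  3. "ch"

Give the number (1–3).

Key decimal bytes [233, 100, 73, 172, 36] = e9 64 49 ac 24 is 5 bytes > B = 3, so hash it first: H(key) = 02 66, then zero-pad to 3 bytes: K' = 02 66 00.
K' ⊕ ipad = 34 50 36; K' ⊕ opad = 5e 3a 5c.
m1: inner = H(34 50 36 28 0d) = 00 ef; tag = H(5e 3a 5c 00 ef) = 01e3
m2: inner = H(34 50 36 7c dd) = 02 13; tag = H(5e 3a 5c 02 13) = 0109
m3: inner = H(34 50 36 63 68) = 01 85; tag = H(5e 3a 5c 01 85) = 017a ← matches

3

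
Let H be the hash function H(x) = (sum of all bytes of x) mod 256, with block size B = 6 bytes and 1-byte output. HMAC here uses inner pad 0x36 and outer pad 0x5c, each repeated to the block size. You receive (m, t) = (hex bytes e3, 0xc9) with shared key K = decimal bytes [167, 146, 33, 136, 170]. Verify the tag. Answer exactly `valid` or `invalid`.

invalid

Key decimal bytes [167, 146, 33, 136, 170] = a7 92 21 88 aa is 5 bytes ≤ B = 6; zero-pad to 6 bytes: K' = a7 92 21 88 aa 00.
K' ⊕ ipad = 91 a4 17 be 9c 36; K' ⊕ opad = fb ce 7d d4 f6 5c.
Inner hash: sum = 145+164+23+190+156+54+227 = 959; mod 256 = 191 → bf.
Outer hash (recomputed tag): sum = 251+206+125+212+246+92+191 = 1323; mod 256 = 43 → 2b.
Recomputed tag = 2b; claimed = c9 → mismatch.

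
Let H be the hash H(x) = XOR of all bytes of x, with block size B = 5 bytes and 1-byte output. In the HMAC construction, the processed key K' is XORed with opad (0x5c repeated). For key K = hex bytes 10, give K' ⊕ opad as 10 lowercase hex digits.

Key hex bytes 10 is 1 byte ≤ B = 5; zero-pad to 5 bytes: K' = 10 00 00 00 00.
XOR each byte with 0x5c: 10⊕5c=4c, 00⊕5c=5c, 00⊕5c=5c, 00⊕5c=5c, 00⊕5c=5c.

4c5c5c5c5c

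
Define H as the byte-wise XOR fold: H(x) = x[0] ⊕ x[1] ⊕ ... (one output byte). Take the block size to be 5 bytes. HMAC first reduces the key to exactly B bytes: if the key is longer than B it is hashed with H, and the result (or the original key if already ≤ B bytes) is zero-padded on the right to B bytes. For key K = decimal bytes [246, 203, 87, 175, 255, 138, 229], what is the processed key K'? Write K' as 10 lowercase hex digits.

|K| = 7 > B = 5, so first hash the key.
H(K): XOR f6⊕cb⊕57⊕af⊕ff⊕8a⊕e5 = 55.
Zero-pad H(K) = 55 to 5 bytes: K' = 55 00 00 00 00.

5500000000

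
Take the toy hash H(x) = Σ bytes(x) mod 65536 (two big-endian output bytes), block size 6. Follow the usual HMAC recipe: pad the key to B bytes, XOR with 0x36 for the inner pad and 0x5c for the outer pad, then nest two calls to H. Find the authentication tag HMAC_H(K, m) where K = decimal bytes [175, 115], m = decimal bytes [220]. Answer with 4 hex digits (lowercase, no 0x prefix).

0326

Key decimal bytes [175, 115] = af 73 is 2 bytes ≤ B = 6; zero-pad to 6 bytes: K' = af 73 00 00 00 00.
K' ⊕ ipad = 99 45 36 36 36 36.  K' ⊕ opad = f3 2f 5c 5c 5c 5c.
Inner input = (K'⊕ipad) ∥ m = 99 45 36 36 36 36 ∥ dc.
Inner hash: sum = 153+69+54+54+54+54+220 = 658 → 02 92.
Outer input = (K'⊕opad) ∥ inner = f3 2f 5c 5c 5c 5c ∥ 02 92.
Outer hash (tag): sum = 243+47+92+92+92+92+2+146 = 806 → 03 26.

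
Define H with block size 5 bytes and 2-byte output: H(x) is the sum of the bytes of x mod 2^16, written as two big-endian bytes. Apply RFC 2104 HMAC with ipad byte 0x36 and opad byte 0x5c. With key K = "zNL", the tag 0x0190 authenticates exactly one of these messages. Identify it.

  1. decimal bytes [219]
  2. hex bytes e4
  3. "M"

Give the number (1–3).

2

Key "zNL" = 7a 4e 4c is 3 bytes ≤ B = 5; zero-pad to 5 bytes: K' = 7a 4e 4c 00 00.
K' ⊕ ipad = 4c 78 7a 36 36; K' ⊕ opad = 26 12 10 5c 5c.
m1: inner = H(4c 78 7a 36 36 db) = 02 85; tag = H(26 12 10 5c 5c 02 85) = 0187
m2: inner = H(4c 78 7a 36 36 e4) = 02 8e; tag = H(26 12 10 5c 5c 02 8e) = 0190 ← matches
m3: inner = H(4c 78 7a 36 36 4d) = 01 f7; tag = H(26 12 10 5c 5c 01 f7) = 01f8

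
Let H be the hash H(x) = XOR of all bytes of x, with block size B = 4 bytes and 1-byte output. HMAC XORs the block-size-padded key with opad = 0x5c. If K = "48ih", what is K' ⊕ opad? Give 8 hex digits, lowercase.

Key "48ih" = 34 38 69 68 is exactly B = 4 bytes: K' = 34 38 69 68.
XOR each byte with 0x5c: 34⊕5c=68, 38⊕5c=64, 69⊕5c=35, 68⊕5c=34.

68643534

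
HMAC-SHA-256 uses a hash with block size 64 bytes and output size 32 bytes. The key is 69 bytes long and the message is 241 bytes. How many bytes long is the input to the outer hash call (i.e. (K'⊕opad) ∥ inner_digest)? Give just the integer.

96

Key is 69 > 64 bytes, so it is hashed to 32 bytes then zero-padded to 64: |K'| = 64.
Outer input = (K'⊕opad) ∥ H(inner) → 64 + 32 = 96 bytes.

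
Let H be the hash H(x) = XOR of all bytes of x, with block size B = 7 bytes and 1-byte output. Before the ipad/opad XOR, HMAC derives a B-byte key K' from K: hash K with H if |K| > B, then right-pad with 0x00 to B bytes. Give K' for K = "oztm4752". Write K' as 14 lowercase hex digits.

|K| = 8 > B = 7, so first hash the key.
H(K): XOR 6f⊕7a⊕74⊕6d⊕34⊕37⊕35⊕32 = 08.
Zero-pad H(K) = 08 to 7 bytes: K' = 08 00 00 00 00 00 00.

08000000000000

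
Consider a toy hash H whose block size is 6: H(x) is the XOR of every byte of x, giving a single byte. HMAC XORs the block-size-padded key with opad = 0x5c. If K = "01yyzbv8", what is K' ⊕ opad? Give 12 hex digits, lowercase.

0b5c5c5c5c5c

Key "01yyzbv8" = 30 31 79 79 7a 62 76 38 is 8 bytes > B = 6, so hash it first: H(key) = 57, then zero-pad to 6 bytes: K' = 57 00 00 00 00 00.
XOR each byte with 0x5c: 57⊕5c=0b, 00⊕5c=5c, 00⊕5c=5c, 00⊕5c=5c, 00⊕5c=5c, 00⊕5c=5c.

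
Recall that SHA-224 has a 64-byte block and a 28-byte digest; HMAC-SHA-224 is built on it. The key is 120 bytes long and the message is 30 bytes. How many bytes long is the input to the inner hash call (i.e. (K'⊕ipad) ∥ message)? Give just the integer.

Key is 120 > 64 bytes, so it is hashed to 28 bytes then zero-padded to 64: |K'| = 64.
Inner input = (K'⊕ipad) ∥ m → 64 + 30 = 94 bytes.

94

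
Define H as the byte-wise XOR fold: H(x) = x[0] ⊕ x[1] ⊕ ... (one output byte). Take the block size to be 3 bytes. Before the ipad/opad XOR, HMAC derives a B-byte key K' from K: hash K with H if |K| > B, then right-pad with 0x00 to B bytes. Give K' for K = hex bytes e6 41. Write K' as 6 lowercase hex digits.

Key hex bytes e6 41 is 2 bytes ≤ B = 3; zero-pad to 3 bytes: K' = e6 41 00.

e64100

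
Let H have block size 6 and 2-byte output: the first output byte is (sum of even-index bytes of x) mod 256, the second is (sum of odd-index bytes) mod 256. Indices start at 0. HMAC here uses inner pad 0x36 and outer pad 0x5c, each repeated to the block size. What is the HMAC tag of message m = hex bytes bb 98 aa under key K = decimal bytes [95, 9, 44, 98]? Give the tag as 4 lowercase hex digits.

Key decimal bytes [95, 9, 44, 98] = 5f 09 2c 62 is 4 bytes ≤ B = 6; zero-pad to 6 bytes: K' = 5f 09 2c 62 00 00.
K' ⊕ ipad = 69 3f 1a 54 36 36.  K' ⊕ opad = 03 55 70 3e 5c 5c.
Inner input = (K'⊕ipad) ∥ m = 69 3f 1a 54 36 36 ∥ bb 98 aa.
Inner hash: even-index sum = 542 mod 256 = 30; odd-index sum = 353 mod 256 = 97 → 1e 61.
Outer input = (K'⊕opad) ∥ inner = 03 55 70 3e 5c 5c ∥ 1e 61.
Outer hash (tag): even-index sum = 237 mod 256 = 237; odd-index sum = 336 mod 256 = 80 → ed 50.

ed50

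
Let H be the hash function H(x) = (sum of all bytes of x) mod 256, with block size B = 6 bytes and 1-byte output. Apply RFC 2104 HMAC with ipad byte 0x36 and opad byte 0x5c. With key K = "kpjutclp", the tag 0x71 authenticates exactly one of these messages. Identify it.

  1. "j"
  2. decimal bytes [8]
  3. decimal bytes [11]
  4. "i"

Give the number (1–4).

Key "kpjutclp" = 6b 70 6a 75 74 63 6c 70 is 8 bytes > B = 6, so hash it first: H(key) = 6d, then zero-pad to 6 bytes: K' = 6d 00 00 00 00 00.
K' ⊕ ipad = 5b 36 36 36 36 36; K' ⊕ opad = 31 5c 5c 5c 5c 5c.
m1: inner = H(5b 36 36 36 36 36 6a) = d3; tag = H(31 5c 5c 5c 5c 5c d3) = d0
m2: inner = H(5b 36 36 36 36 36 08) = 71; tag = H(31 5c 5c 5c 5c 5c 71) = 6e
m3: inner = H(5b 36 36 36 36 36 0b) = 74; tag = H(31 5c 5c 5c 5c 5c 74) = 71 ← matches
m4: inner = H(5b 36 36 36 36 36 69) = d2; tag = H(31 5c 5c 5c 5c 5c d2) = cf

3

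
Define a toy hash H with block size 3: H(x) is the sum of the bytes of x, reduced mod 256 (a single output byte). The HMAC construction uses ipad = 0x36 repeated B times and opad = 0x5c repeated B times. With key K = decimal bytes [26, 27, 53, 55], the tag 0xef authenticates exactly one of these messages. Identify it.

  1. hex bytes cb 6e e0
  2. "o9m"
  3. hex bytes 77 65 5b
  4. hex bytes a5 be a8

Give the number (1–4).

3

Key decimal bytes [26, 27, 53, 55] = 1a 1b 35 37 is 4 bytes > B = 3, so hash it first: H(key) = a1, then zero-pad to 3 bytes: K' = a1 00 00.
K' ⊕ ipad = 97 36 36; K' ⊕ opad = fd 5c 5c.
m1: inner = H(97 36 36 cb 6e e0) = 1c; tag = H(fd 5c 5c 1c) = d1
m2: inner = H(97 36 36 6f 39 6d) = 18; tag = H(fd 5c 5c 18) = cd
m3: inner = H(97 36 36 77 65 5b) = 3a; tag = H(fd 5c 5c 3a) = ef ← matches
m4: inner = H(97 36 36 a5 be a8) = 0e; tag = H(fd 5c 5c 0e) = c3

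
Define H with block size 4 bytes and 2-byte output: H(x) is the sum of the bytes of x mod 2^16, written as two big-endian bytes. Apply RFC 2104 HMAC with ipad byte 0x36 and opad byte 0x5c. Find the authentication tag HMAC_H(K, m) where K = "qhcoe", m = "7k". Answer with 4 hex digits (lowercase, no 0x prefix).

Key "qhcoe" = 71 68 63 6f 65 is 5 bytes > B = 4, so hash it first: H(key) = 02 10, then zero-pad to 4 bytes: K' = 02 10 00 00.
K' ⊕ ipad = 34 26 36 36.  K' ⊕ opad = 5e 4c 5c 5c.
Inner input = (K'⊕ipad) ∥ m = 34 26 36 36 ∥ 37 6b.
Inner hash: sum = 52+38+54+54+55+107 = 360 → 01 68.
Outer input = (K'⊕opad) ∥ inner = 5e 4c 5c 5c ∥ 01 68.
Outer hash (tag): sum = 94+76+92+92+1+104 = 459 → 01 cb.

01cb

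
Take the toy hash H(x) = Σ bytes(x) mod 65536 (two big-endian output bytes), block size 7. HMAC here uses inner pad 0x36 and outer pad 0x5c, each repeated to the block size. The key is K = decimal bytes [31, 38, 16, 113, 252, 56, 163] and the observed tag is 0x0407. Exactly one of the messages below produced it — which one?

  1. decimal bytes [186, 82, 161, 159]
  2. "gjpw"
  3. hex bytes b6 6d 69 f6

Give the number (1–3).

2

Key decimal bytes [31, 38, 16, 113, 252, 56, 163] = 1f 26 10 71 fc 38 a3 is exactly B = 7 bytes: K' = 1f 26 10 71 fc 38 a3.
K' ⊕ ipad = 29 10 26 47 ca 0e 95; K' ⊕ opad = 43 7a 4c 2d a0 64 ff.
m1: inner = H(29 10 26 47 ca 0e 95 ba 52 a1 9f) = 04 5f; tag = H(43 7a 4c 2d a0 64 ff 04 5f) = 039c
m2: inner = H(29 10 26 47 ca 0e 95 67 6a 70 77) = 03 cb; tag = H(43 7a 4c 2d a0 64 ff 03 cb) = 0407 ← matches
m3: inner = H(29 10 26 47 ca 0e 95 b6 6d 69 f6) = 04 95; tag = H(43 7a 4c 2d a0 64 ff 04 95) = 03d2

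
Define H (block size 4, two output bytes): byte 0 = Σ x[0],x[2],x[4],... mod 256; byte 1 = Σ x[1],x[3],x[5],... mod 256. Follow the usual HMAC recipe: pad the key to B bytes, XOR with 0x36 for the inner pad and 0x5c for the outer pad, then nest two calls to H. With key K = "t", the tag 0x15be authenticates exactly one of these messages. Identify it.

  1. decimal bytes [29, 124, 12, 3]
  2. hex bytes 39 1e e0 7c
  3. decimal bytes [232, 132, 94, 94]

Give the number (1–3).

Key "t" = 74 is 1 byte ≤ B = 4; zero-pad to 4 bytes: K' = 74 00 00 00.
K' ⊕ ipad = 42 36 36 36; K' ⊕ opad = 28 5c 5c 5c.
m1: inner = H(42 36 36 36 1d 7c 0c 03) = a1 eb; tag = H(28 5c 5c 5c a1 eb) = 25a3
m2: inner = H(42 36 36 36 39 1e e0 7c) = 91 06; tag = H(28 5c 5c 5c 91 06) = 15be ← matches
m3: inner = H(42 36 36 36 e8 84 5e 5e) = be 4e; tag = H(28 5c 5c 5c be 4e) = 4206

2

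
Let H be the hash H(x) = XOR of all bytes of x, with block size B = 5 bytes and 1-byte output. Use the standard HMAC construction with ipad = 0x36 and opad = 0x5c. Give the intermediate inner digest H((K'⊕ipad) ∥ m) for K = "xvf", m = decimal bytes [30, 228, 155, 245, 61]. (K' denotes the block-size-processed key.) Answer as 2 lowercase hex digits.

Key "xvf" = 78 76 66 is 3 bytes ≤ B = 5; zero-pad to 5 bytes: K' = 78 76 66 00 00.
K' ⊕ ipad = 4e 40 50 36 36.
Inner input = 4e 40 50 36 36 ∥ 1e e4 9b f5 3d.
Inner hash: XOR 4e⊕40⊕50⊕36⊕36⊕1e⊕e4⊕9b⊕f5⊕3d = f7.

f7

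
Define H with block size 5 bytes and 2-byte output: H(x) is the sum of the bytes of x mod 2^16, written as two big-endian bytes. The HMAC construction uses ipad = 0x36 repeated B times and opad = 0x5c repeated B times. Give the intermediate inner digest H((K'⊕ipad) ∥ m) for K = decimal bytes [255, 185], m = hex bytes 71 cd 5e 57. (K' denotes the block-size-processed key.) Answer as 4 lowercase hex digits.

03ed

Key decimal bytes [255, 185] = ff b9 is 2 bytes ≤ B = 5; zero-pad to 5 bytes: K' = ff b9 00 00 00.
K' ⊕ ipad = c9 8f 36 36 36.
Inner input = c9 8f 36 36 36 ∥ 71 cd 5e 57.
Inner hash: sum = 201+143+54+54+54+113+205+94+87 = 1005 → 03 ed.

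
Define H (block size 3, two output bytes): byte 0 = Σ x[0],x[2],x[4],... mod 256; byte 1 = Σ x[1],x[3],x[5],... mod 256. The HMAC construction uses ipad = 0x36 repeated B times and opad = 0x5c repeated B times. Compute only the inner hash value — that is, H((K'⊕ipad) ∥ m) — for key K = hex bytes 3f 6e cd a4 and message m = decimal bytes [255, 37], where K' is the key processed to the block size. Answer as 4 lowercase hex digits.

Key hex bytes 3f 6e cd a4 is 4 bytes > B = 3, so hash it first: H(key) = 0c 12, then zero-pad to 3 bytes: K' = 0c 12 00.
K' ⊕ ipad = 3a 24 36.
Inner input = 3a 24 36 ∥ ff 25.
Inner hash: even-index sum = 149 mod 256 = 149; odd-index sum = 291 mod 256 = 35 → 95 23.

9523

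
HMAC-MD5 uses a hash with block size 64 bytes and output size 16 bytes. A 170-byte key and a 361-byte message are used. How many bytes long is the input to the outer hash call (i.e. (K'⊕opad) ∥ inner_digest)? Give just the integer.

Key is 170 > 64 bytes, so it is hashed to 16 bytes then zero-padded to 64: |K'| = 64.
Outer input = (K'⊕opad) ∥ H(inner) → 64 + 16 = 80 bytes.

80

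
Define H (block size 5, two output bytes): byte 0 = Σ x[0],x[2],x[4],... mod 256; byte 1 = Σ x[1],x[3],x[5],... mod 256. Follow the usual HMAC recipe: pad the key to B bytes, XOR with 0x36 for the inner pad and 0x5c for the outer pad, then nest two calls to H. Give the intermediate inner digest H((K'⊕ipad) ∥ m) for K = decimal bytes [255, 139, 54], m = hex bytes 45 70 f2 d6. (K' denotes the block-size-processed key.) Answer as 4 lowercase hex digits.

Key decimal bytes [255, 139, 54] = ff 8b 36 is 3 bytes ≤ B = 5; zero-pad to 5 bytes: K' = ff 8b 36 00 00.
K' ⊕ ipad = c9 bd 00 36 36.
Inner input = c9 bd 00 36 36 ∥ 45 70 f2 d6.
Inner hash: even-index sum = 581 mod 256 = 69; odd-index sum = 554 mod 256 = 42 → 45 2a.

452a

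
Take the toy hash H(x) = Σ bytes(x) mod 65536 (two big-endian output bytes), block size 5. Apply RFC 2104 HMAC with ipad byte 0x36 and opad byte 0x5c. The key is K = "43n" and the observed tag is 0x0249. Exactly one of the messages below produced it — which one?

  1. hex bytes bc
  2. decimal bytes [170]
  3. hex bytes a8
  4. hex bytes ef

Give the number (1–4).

Key "43n" = 34 33 6e is 3 bytes ≤ B = 5; zero-pad to 5 bytes: K' = 34 33 6e 00 00.
K' ⊕ ipad = 02 05 58 36 36; K' ⊕ opad = 68 6f 32 5c 5c.
m1: inner = H(02 05 58 36 36 bc) = 01 87; tag = H(68 6f 32 5c 5c 01 87) = 0249 ← matches
m2: inner = H(02 05 58 36 36 aa) = 01 75; tag = H(68 6f 32 5c 5c 01 75) = 0237
m3: inner = H(02 05 58 36 36 a8) = 01 73; tag = H(68 6f 32 5c 5c 01 73) = 0235
m4: inner = H(02 05 58 36 36 ef) = 01 ba; tag = H(68 6f 32 5c 5c 01 ba) = 027c

1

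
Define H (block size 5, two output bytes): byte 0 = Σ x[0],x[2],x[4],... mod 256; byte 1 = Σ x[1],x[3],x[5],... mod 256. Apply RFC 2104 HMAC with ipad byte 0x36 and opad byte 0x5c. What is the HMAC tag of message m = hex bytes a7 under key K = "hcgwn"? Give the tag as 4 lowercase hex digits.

Key "hcgwn" = 68 63 67 77 6e is exactly B = 5 bytes: K' = 68 63 67 77 6e.
K' ⊕ ipad = 5e 55 51 41 58.  K' ⊕ opad = 34 3f 3b 2b 32.
Inner input = (K'⊕ipad) ∥ m = 5e 55 51 41 58 ∥ a7.
Inner hash: even-index sum = 263 mod 256 = 7; odd-index sum = 317 mod 256 = 61 → 07 3d.
Outer input = (K'⊕opad) ∥ inner = 34 3f 3b 2b 32 ∥ 07 3d.
Outer hash (tag): even-index sum = 222 mod 256 = 222; odd-index sum = 113 mod 256 = 113 → de 71.

de71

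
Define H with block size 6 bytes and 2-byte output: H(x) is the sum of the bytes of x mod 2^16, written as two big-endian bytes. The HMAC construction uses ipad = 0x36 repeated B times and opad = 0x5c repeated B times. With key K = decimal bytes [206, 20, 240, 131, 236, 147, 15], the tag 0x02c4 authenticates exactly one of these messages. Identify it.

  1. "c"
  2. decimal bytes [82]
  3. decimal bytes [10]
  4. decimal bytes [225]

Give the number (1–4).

2

Key decimal bytes [206, 20, 240, 131, 236, 147, 15] = ce 14 f0 83 ec 93 0f is 7 bytes > B = 6, so hash it first: H(key) = 03 e3, then zero-pad to 6 bytes: K' = 03 e3 00 00 00 00.
K' ⊕ ipad = 35 d5 36 36 36 36; K' ⊕ opad = 5f bf 5c 5c 5c 5c.
m1: inner = H(35 d5 36 36 36 36 63) = 02 45; tag = H(5f bf 5c 5c 5c 5c 02 45) = 02d5
m2: inner = H(35 d5 36 36 36 36 52) = 02 34; tag = H(5f bf 5c 5c 5c 5c 02 34) = 02c4 ← matches
m3: inner = H(35 d5 36 36 36 36 0a) = 01 ec; tag = H(5f bf 5c 5c 5c 5c 01 ec) = 037b
m4: inner = H(35 d5 36 36 36 36 e1) = 02 c3; tag = H(5f bf 5c 5c 5c 5c 02 c3) = 0353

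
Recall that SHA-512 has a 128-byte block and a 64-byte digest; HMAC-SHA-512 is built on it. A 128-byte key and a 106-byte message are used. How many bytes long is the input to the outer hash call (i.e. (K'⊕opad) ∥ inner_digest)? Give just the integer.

Key is 128 ≤ 128 bytes, zero-padded: |K'| = 128.
Outer input = (K'⊕opad) ∥ H(inner) → 128 + 64 = 192 bytes.

192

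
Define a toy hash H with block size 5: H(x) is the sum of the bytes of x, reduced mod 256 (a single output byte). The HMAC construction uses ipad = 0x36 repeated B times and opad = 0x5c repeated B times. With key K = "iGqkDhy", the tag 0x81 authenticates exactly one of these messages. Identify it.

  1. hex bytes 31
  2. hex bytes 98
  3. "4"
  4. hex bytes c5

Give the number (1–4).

4

Key "iGqkDhy" = 69 47 71 6b 44 68 79 is 7 bytes > B = 5, so hash it first: H(key) = b1, then zero-pad to 5 bytes: K' = b1 00 00 00 00.
K' ⊕ ipad = 87 36 36 36 36; K' ⊕ opad = ed 5c 5c 5c 5c.
m1: inner = H(87 36 36 36 36 31) = 90; tag = H(ed 5c 5c 5c 5c 90) = ed
m2: inner = H(87 36 36 36 36 98) = f7; tag = H(ed 5c 5c 5c 5c f7) = 54
m3: inner = H(87 36 36 36 36 34) = 93; tag = H(ed 5c 5c 5c 5c 93) = f0
m4: inner = H(87 36 36 36 36 c5) = 24; tag = H(ed 5c 5c 5c 5c 24) = 81 ← matches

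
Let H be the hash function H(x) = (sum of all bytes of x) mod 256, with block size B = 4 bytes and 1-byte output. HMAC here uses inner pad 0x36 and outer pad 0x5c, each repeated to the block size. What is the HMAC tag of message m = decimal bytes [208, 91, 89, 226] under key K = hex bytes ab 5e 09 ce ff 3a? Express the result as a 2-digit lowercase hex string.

Key hex bytes ab 5e 09 ce ff 3a is 6 bytes > B = 4, so hash it first: H(key) = 19, then zero-pad to 4 bytes: K' = 19 00 00 00.
K' ⊕ ipad = 2f 36 36 36.  K' ⊕ opad = 45 5c 5c 5c.
Inner input = (K'⊕ipad) ∥ m = 2f 36 36 36 ∥ d0 5b 59 e2.
Inner hash: sum = 47+54+54+54+208+91+89+226 = 823; mod 256 = 55 → 37.
Outer input = (K'⊕opad) ∥ inner = 45 5c 5c 5c ∥ 37.
Outer hash (tag): sum = 69+92+92+92+55 = 400; mod 256 = 144 → 90.

90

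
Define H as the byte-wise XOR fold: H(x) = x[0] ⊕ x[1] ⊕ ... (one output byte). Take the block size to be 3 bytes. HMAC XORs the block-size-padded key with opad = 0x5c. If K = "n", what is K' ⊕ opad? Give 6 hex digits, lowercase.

325c5c

Key "n" = 6e is 1 byte ≤ B = 3; zero-pad to 3 bytes: K' = 6e 00 00.
XOR each byte with 0x5c: 6e⊕5c=32, 00⊕5c=5c, 00⊕5c=5c.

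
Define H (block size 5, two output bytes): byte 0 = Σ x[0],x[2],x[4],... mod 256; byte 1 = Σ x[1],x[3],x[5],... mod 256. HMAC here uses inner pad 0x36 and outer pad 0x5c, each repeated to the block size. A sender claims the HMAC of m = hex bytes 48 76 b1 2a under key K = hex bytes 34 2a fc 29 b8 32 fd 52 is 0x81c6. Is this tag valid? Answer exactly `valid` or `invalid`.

Key hex bytes 34 2a fc 29 b8 32 fd 52 is 8 bytes > B = 5, so hash it first: H(key) = e5 d7, then zero-pad to 5 bytes: K' = e5 d7 00 00 00.
K' ⊕ ipad = d3 e1 36 36 36; K' ⊕ opad = b9 8b 5c 5c 5c.
Inner hash: even-index sum = 479 mod 256 = 223; odd-index sum = 528 mod 256 = 16 → df 10.
Outer hash (recomputed tag): even-index sum = 385 mod 256 = 129; odd-index sum = 454 mod 256 = 198 → 81 c6.
Recomputed tag = 81c6; claimed = 81c6 → match.

valid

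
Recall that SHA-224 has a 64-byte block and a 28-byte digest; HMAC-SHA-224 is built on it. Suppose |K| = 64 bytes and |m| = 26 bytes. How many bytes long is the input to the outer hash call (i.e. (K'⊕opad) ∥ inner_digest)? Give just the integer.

92

Key is 64 ≤ 64 bytes, zero-padded: |K'| = 64.
Outer input = (K'⊕opad) ∥ H(inner) → 64 + 28 = 92 bytes.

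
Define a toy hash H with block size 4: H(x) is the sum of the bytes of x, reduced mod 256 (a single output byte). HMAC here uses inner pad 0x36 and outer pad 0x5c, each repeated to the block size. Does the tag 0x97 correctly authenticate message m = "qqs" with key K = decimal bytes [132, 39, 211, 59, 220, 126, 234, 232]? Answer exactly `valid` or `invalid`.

valid

Key decimal bytes [132, 39, 211, 59, 220, 126, 234, 232] = 84 27 d3 3b dc 7e ea e8 is 8 bytes > B = 4, so hash it first: H(key) = e5, then zero-pad to 4 bytes: K' = e5 00 00 00.
K' ⊕ ipad = d3 36 36 36; K' ⊕ opad = b9 5c 5c 5c.
Inner hash: sum = 211+54+54+54+113+113+115 = 714; mod 256 = 202 → ca.
Outer hash (recomputed tag): sum = 185+92+92+92+202 = 663; mod 256 = 151 → 97.
Recomputed tag = 97; claimed = 97 → match.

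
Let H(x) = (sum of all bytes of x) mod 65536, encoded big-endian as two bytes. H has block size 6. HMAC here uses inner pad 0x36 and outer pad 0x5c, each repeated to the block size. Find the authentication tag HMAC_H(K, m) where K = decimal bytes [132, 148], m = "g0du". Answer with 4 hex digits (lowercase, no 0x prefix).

03af

Key decimal bytes [132, 148] = 84 94 is 2 bytes ≤ B = 6; zero-pad to 6 bytes: K' = 84 94 00 00 00 00.
K' ⊕ ipad = b2 a2 36 36 36 36.  K' ⊕ opad = d8 c8 5c 5c 5c 5c.
Inner input = (K'⊕ipad) ∥ m = b2 a2 36 36 36 36 ∥ 67 30 64 75.
Inner hash: sum = 178+162+54+54+54+54+103+48+100+117 = 924 → 03 9c.
Outer input = (K'⊕opad) ∥ inner = d8 c8 5c 5c 5c 5c ∥ 03 9c.
Outer hash (tag): sum = 216+200+92+92+92+92+3+156 = 943 → 03 af.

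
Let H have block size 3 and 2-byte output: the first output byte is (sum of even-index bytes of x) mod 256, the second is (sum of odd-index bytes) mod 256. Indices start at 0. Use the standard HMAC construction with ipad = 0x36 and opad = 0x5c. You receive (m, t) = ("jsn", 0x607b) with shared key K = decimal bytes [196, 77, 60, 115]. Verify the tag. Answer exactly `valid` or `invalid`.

invalid

Key decimal bytes [196, 77, 60, 115] = c4 4d 3c 73 is 4 bytes > B = 3, so hash it first: H(key) = 00 c0, then zero-pad to 3 bytes: K' = 00 c0 00.
K' ⊕ ipad = 36 f6 36; K' ⊕ opad = 5c 9c 5c.
Inner hash: even-index sum = 223 mod 256 = 223; odd-index sum = 462 mod 256 = 206 → df ce.
Outer hash (recomputed tag): even-index sum = 390 mod 256 = 134; odd-index sum = 379 mod 256 = 123 → 86 7b.
Recomputed tag = 867b; claimed = 607b → mismatch.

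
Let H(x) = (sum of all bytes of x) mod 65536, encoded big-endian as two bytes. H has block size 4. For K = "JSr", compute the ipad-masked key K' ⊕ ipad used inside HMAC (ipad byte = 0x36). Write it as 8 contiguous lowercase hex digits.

Key "JSr" = 4a 53 72 is 3 bytes ≤ B = 4; zero-pad to 4 bytes: K' = 4a 53 72 00.
XOR each byte with 0x36: 4a⊕36=7c, 53⊕36=65, 72⊕36=44, 00⊕36=36.

7c654436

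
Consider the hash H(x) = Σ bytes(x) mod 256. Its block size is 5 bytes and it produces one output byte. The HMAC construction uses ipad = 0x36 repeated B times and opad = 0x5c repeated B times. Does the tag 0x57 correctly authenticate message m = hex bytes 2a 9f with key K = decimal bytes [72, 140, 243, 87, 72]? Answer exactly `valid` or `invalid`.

valid

Key decimal bytes [72, 140, 243, 87, 72] = 48 8c f3 57 48 is exactly B = 5 bytes: K' = 48 8c f3 57 48.
K' ⊕ ipad = 7e ba c5 61 7e; K' ⊕ opad = 14 d0 af 0b 14.
Inner hash: sum = 126+186+197+97+126+42+159 = 933; mod 256 = 165 → a5.
Outer hash (recomputed tag): sum = 20+208+175+11+20+165 = 599; mod 256 = 87 → 57.
Recomputed tag = 57; claimed = 57 → match.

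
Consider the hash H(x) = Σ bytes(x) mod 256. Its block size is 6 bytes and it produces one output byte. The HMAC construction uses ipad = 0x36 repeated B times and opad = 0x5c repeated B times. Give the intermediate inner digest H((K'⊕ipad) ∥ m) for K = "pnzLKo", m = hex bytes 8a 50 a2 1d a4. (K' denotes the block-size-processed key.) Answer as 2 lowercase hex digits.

77

Key "pnzLKo" = 70 6e 7a 4c 4b 6f is exactly B = 6 bytes: K' = 70 6e 7a 4c 4b 6f.
K' ⊕ ipad = 46 58 4c 7a 7d 59.
Inner input = 46 58 4c 7a 7d 59 ∥ 8a 50 a2 1d a4.
Inner hash: sum = 70+88+76+122+125+89+138+80+162+29+164 = 1143; mod 256 = 119 → 77.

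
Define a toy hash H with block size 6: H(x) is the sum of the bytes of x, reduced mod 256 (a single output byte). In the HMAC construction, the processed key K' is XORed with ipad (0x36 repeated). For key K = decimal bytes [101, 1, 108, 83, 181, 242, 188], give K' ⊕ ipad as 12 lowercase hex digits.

be3636363636

Key decimal bytes [101, 1, 108, 83, 181, 242, 188] = 65 01 6c 53 b5 f2 bc is 7 bytes > B = 6, so hash it first: H(key) = 88, then zero-pad to 6 bytes: K' = 88 00 00 00 00 00.
XOR each byte with 0x36: 88⊕36=be, 00⊕36=36, 00⊕36=36, 00⊕36=36, 00⊕36=36, 00⊕36=36.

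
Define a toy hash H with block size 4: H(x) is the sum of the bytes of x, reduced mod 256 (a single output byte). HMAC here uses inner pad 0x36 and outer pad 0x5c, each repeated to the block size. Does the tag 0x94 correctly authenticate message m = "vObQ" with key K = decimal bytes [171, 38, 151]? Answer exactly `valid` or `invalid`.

Key decimal bytes [171, 38, 151] = ab 26 97 is 3 bytes ≤ B = 4; zero-pad to 4 bytes: K' = ab 26 97 00.
K' ⊕ ipad = 9d 10 a1 36; K' ⊕ opad = f7 7a cb 5c.
Inner hash: sum = 157+16+161+54+118+79+98+81 = 764; mod 256 = 252 → fc.
Outer hash (recomputed tag): sum = 247+122+203+92+252 = 916; mod 256 = 148 → 94.
Recomputed tag = 94; claimed = 94 → match.

valid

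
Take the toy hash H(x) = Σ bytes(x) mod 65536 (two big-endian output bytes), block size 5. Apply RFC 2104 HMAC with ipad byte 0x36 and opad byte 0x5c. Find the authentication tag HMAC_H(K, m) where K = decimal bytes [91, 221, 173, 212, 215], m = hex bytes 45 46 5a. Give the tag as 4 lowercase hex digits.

Key decimal bytes [91, 221, 173, 212, 215] = 5b dd ad d4 d7 is exactly B = 5 bytes: K' = 5b dd ad d4 d7.
K' ⊕ ipad = 6d eb 9b e2 e1.  K' ⊕ opad = 07 81 f1 88 8b.
Inner input = (K'⊕ipad) ∥ m = 6d eb 9b e2 e1 ∥ 45 46 5a.
Inner hash: sum = 109+235+155+226+225+69+70+90 = 1179 → 04 9b.
Outer input = (K'⊕opad) ∥ inner = 07 81 f1 88 8b ∥ 04 9b.
Outer hash (tag): sum = 7+129+241+136+139+4+155 = 811 → 03 2b.

032b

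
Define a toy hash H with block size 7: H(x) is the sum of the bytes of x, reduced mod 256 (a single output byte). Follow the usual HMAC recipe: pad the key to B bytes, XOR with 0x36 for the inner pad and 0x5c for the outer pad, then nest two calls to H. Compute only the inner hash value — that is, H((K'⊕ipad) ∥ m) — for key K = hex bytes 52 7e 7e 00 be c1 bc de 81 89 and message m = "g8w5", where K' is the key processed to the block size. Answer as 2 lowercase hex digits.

d6

Key hex bytes 52 7e 7e 00 be c1 bc de 81 89 is 10 bytes > B = 7, so hash it first: H(key) = 71, then zero-pad to 7 bytes: K' = 71 00 00 00 00 00 00.
K' ⊕ ipad = 47 36 36 36 36 36 36.
Inner input = 47 36 36 36 36 36 36 ∥ 67 38 77 35.
Inner hash: sum = 71+54+54+54+54+54+54+103+56+119+53 = 726; mod 256 = 214 → d6.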